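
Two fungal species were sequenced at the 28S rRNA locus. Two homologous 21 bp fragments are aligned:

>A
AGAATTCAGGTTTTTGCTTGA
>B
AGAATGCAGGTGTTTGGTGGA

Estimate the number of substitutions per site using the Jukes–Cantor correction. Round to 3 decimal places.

0.220

The sequences differ at 4 of 21 sites (6, 12, 17, 19), so p = 4/21 ≈ 0.190476.
d = −(3/4) ln(1 − 4p/3) = −0.75 ln(1 − 0.253968) = −0.75 ln(0.746032)
  = −0.75 × (-0.292987) = 0.219740 substitutions/site.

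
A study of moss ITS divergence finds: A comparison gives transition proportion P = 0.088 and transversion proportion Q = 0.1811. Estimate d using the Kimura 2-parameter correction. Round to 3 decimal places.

0.333

Under the Kimura two-parameter model, d = −½ ln(1 − 2P − Q) − ¼ ln(1 − 2Q).
1 − 2P − Q = 0.6429, giving −½ ln(0.6429) = 0.220883.
1 − 2Q = 0.6378, giving −¼ ln(0.6378) = 0.112433.
d = 0.220883 + 0.112433 = 0.333316.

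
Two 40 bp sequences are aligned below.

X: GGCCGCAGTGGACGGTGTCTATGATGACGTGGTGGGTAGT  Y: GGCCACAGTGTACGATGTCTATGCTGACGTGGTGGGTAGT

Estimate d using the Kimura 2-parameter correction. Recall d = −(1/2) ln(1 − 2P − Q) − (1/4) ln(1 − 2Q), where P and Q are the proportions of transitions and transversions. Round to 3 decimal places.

0.108

Of 40 sites, 2 differences are transitions and 2 are transversions, so P = 2/40 = 0.05 and Q = 2/40 = 0.05.
Under the Kimura two-parameter model, d = −½ ln(1 − 2P − Q) − ¼ ln(1 − 2Q).
1 − 2P − Q = 0.85, giving −½ ln(0.85) = 0.081259.
1 − 2Q = 0.9, giving −¼ ln(0.9) = 0.026340.
d = 0.081259 + 0.026340 = 0.107599.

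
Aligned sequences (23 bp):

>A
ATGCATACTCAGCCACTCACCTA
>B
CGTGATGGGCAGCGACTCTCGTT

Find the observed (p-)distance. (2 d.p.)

0.48

The sequences differ at 11 of 23 positions.
p = 11/23 = 0.478260… ≈ 0.48 (to 2 d.p.).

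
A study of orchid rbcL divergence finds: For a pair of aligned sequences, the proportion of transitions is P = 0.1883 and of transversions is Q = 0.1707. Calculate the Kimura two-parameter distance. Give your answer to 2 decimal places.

0.50

Under the Kimura two-parameter model, d = −½ ln(1 − 2P − Q) − ¼ ln(1 − 2Q).
1 − 2P − Q = 0.4527, giving −½ ln(0.4527) = 0.396263.
1 − 2Q = 0.6586, giving −¼ ln(0.6586) = 0.104410.
d = 0.396263 + 0.104410 = 0.500673.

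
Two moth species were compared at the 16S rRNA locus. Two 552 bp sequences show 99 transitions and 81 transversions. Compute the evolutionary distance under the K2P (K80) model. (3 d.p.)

0.439

P = 99/552 ≈ 0.179348 and Q = 81/552 ≈ 0.146739.
Under the Kimura two-parameter model, d = −½ ln(1 − 2P − Q) − ¼ ln(1 − 2Q).
1 − 2P − Q = 0.494565, giving −½ ln(0.494565) = 0.352038.
1 − 2Q = 0.706522, giving −¼ ln(0.706522) = 0.086850.
d = 0.352038 + 0.086850 = 0.438888.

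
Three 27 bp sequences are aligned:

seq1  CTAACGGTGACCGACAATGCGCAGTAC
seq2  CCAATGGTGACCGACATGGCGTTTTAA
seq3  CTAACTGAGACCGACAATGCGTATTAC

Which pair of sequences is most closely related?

seq1 and seq3

seq1–seq2: 8/27 differ, p = 0.296, d = 0.377.
seq1–seq3: 4/27 differ, p = 0.148, d = 0.165.
seq2–seq3: 8/27 differ, p = 0.296, d = 0.377.
The smallest distance is between seq1 and seq3.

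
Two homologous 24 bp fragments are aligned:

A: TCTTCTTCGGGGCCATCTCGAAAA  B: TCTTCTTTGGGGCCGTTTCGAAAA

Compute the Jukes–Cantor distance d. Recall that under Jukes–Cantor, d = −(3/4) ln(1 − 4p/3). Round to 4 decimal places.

0.1367

The sequences differ at 3 of 24 sites (8, 15, 17), so p = 3/24 = 0.125.
d = −(3/4) ln(1 − 4p/3) = −0.75 ln(1 − 0.166667) = −0.75 ln(0.833333)
  = −0.75 × (-0.182322) = 0.136742 substitutions/site.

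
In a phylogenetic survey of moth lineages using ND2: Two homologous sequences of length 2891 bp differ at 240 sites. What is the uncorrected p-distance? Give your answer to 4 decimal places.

0.0830

p = 240/2891 = 0.083016… ≈ 0.0830 (to 4 d.p.).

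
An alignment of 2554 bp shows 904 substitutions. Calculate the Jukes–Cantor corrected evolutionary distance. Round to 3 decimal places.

0.479

p = 904/2554 ≈ 0.353955.
d = −(3/4) ln(1 − 4p/3) = −0.75 ln(1 − 0.47194) = −0.75 ln(0.52806)
  = −0.75 × (-0.638545) = 0.478909 substitutions/site.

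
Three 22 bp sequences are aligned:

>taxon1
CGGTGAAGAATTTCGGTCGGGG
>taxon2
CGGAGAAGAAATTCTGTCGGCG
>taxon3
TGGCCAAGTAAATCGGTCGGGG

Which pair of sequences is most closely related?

taxon1–taxon2: 4/22 differ, p = 0.182, d = 0.208.
taxon1–taxon3: 6/22 differ, p = 0.273, d = 0.339.
taxon2–taxon3: 7/22 differ, p = 0.318, d = 0.414.
The smallest distance is between taxon1 and taxon2.

taxon1 and taxon2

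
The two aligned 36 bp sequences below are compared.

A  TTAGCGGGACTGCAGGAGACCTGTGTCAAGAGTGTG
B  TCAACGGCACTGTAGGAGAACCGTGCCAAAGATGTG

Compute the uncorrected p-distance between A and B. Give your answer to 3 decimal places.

The sequences differ at 10 of 36 positions (sites 2, 4, 8, 13, 20, 22, 26, 30, 31, 32).
p = 10/36 = 0.277777… ≈ 0.278 (to 3 d.p.).

0.278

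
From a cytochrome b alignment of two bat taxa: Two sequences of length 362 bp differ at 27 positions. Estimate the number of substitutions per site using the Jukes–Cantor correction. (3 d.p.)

0.079

p = 27/362 ≈ 0.074586.
d = −(3/4) ln(1 − 4p/3) = −0.75 ln(1 − 0.099448) = −0.75 ln(0.900552)
  = −0.75 × (-0.104747) = 0.078560 substitutions/site.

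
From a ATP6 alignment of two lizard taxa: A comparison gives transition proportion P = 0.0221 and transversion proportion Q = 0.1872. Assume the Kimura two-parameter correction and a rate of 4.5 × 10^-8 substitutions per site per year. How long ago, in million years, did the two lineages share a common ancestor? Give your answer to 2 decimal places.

2.77

Under the Kimura two-parameter model, d = −½ ln(1 − 2P − Q) − ¼ ln(1 − 2Q).
1 − 2P − Q = 0.7686, giving −½ ln(0.7686) = 0.131592.
1 − 2Q = 0.6256, giving −¼ ln(0.6256) = 0.117261.
d = 0.131592 + 0.117261 = 0.248853.
Under a molecular clock d = 2μt, so t = d/(2μ) = 0.248853 / (2 × 4.5 × 10^-8) = 2.77 million years.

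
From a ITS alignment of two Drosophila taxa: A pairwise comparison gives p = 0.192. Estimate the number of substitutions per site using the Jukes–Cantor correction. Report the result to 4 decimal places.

0.2218

d = −(3/4) ln(1 − 4p/3) = −0.75 ln(1 − 0.256) = −0.75 ln(0.744)
  = −0.75 × (-0.295714) = 0.221786 substitutions/site.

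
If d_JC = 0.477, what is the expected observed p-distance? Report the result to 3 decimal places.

0.353

p = (3/4)(1 − e^(−4d/3)) = 0.75 × (1 − e^(-0.636)) = 0.75 × (1 − 0.529406) = 0.352946.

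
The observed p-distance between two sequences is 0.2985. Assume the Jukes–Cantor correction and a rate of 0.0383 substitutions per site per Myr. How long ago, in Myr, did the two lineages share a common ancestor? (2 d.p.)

d = −(3/4) ln(1 − 4p/3) = −0.75 ln(1 − 0.398) = −0.75 ln(0.602)
  = −0.75 × (-0.507498) = 0.380624 substitutions/site.
Under a molecular clock d = 2μt, so t = d/(2μ) = 0.380624 / (2 × 0.0383) = 4.97 Myr.

4.97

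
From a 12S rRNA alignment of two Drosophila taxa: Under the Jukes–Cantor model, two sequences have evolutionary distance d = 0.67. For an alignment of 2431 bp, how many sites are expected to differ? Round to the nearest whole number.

Invert JC69: p = (3/4)(1 − e^(−4d/3)) = 0.75 × (1 − e^(-0.893333)) = 0.75 × (1 − 0.409289) = 0.443033.
Expected differing sites = pL ≈ 0.443033 × 2431 = 1077.013223 ≈ 1077.

1077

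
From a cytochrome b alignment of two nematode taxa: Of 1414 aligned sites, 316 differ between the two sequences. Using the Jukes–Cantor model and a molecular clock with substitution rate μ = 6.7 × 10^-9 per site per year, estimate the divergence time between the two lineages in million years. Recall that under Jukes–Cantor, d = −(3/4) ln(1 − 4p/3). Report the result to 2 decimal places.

19.80

p = 316/1414 ≈ 0.223479.
d = −(3/4) ln(1 − 4p/3) = −0.75 ln(1 − 0.297972) = −0.75 ln(0.702028)
  = −0.75 × (-0.353782) = 0.265337 substitutions/site.
Under a molecular clock d = 2μt, so t = d/(2μ) = 0.265337 / (2 × 6.7 × 10^-9) = 19.80 million years.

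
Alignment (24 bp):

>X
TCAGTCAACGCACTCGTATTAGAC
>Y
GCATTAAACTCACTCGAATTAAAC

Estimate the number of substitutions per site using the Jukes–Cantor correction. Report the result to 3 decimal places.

The sequences differ at 6 of 24 sites (1, 4, 6, 10, 17, 22), so p = 6/24 = 0.25.
d = −(3/4) ln(1 − 4p/3) = −0.75 ln(1 − 0.333333) = −0.75 ln(0.666667)
  = −0.75 × (-0.405465) = 0.304099 substitutions/site.

0.304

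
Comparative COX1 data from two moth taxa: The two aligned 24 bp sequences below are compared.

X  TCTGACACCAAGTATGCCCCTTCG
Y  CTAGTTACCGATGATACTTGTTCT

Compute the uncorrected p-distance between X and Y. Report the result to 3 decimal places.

0.542

The sequences differ at 13 of 24 positions.
p = 13/24 = 0.541666… ≈ 0.542 (to 3 d.p.).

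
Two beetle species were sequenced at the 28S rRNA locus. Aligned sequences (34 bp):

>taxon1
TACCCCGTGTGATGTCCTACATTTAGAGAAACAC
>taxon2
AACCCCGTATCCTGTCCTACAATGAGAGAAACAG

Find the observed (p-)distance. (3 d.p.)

The sequences differ at 7 of 34 positions (sites 1, 9, 11, 12, 22, 24, 34).
p = 7/34 = 0.205882… ≈ 0.206 (to 3 d.p.).

0.206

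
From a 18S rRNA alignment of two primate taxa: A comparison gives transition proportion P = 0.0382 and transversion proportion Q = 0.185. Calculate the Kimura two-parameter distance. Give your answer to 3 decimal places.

0.267

Under the Kimura two-parameter model, d = −½ ln(1 − 2P − Q) − ¼ ln(1 − 2Q).
1 − 2P − Q = 0.7386, giving −½ ln(0.7386) = 0.151499.
1 − 2Q = 0.63, giving −¼ ln(0.63) = 0.115509.
d = 0.151499 + 0.115509 = 0.267008.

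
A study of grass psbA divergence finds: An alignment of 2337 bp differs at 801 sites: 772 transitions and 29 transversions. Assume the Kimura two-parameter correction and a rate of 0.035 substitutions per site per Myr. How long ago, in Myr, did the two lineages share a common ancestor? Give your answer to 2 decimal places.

8.08

P = 772/2337 ≈ 0.330338 and Q = 29/2337 ≈ 0.012409.
Under the Kimura two-parameter model, d = −½ ln(1 − 2P − Q) − ¼ ln(1 − 2Q).
1 − 2P − Q = 0.326915, giving −½ ln(0.326915) = 0.559028.
1 − 2Q = 0.975182, giving −¼ ln(0.975182) = 0.006283.
d = 0.559028 + 0.006283 = 0.565311.
Under a molecular clock d = 2μt, so t = d/(2μ) = 0.565311 / (2 × 0.035) = 8.08 Myr.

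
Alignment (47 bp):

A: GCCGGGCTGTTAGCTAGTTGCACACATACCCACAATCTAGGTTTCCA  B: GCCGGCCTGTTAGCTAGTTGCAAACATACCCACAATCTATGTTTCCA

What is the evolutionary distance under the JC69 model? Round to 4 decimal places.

The sequences differ at 3 of 47 sites (6, 23, 40), so p = 3/47 ≈ 0.06383.
d = −(3/4) ln(1 − 4p/3) = −0.75 ln(1 − 0.085107) = −0.75 ln(0.914893)
  = −0.75 × (-0.088948) = 0.066711 substitutions/site.

0.0667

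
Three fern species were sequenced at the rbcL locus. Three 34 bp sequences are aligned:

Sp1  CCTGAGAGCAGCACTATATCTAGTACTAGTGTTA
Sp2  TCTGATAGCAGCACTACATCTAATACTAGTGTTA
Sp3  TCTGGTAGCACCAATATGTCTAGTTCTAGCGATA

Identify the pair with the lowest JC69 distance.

Sp1 and Sp2

Sp1–Sp2: 4/34 differ, p = 0.118, d = 0.128.
Sp1–Sp3: 9/34 differ, p = 0.265, d = 0.326.
Sp2–Sp3: 9/34 differ, p = 0.265, d = 0.326.
The smallest distance is between Sp1 and Sp2.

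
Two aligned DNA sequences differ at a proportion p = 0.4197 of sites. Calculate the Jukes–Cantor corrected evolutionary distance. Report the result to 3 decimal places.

d = −(3/4) ln(1 − 4p/3) = −0.75 ln(1 − 0.5596) = −0.75 ln(0.4404)
  = −0.75 × (-0.820072) = 0.615054 substitutions/site.

0.615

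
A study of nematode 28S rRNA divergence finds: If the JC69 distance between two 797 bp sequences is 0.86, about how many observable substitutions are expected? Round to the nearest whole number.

Invert JC69: p = (3/4)(1 − e^(−4d/3)) = 0.75 × (1 − e^(-1.146667)) = 0.75 × (1 − 0.317694) = 0.511730.
Expected differing sites = pL ≈ 0.511730 × 797 = 407.84881 ≈ 408.

408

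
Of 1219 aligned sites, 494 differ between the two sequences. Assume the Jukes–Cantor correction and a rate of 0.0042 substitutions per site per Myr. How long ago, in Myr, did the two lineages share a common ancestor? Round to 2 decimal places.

p = 494/1219 ≈ 0.40525.
d = −(3/4) ln(1 − 4p/3) = −0.75 ln(1 − 0.540333) = −0.75 ln(0.459667)
  = −0.75 × (-0.777253) = 0.582940 substitutions/site.
Under a molecular clock d = 2μt, so t = d/(2μ) = 0.582940 / (2 × 0.0042) = 69.40 Myr.

69.40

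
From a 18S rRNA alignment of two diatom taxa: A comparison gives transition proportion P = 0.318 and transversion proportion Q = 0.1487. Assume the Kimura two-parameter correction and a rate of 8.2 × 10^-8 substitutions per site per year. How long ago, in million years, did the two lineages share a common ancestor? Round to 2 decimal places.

Under the Kimura two-parameter model, d = −½ ln(1 − 2P − Q) − ¼ ln(1 − 2Q).
1 − 2P − Q = 0.2153, giving −½ ln(0.2153) = 0.767861.
1 − 2Q = 0.7026, giving −¼ ln(0.7026) = 0.088242.
d = 0.767861 + 0.088242 = 0.856103.
Under a molecular clock d = 2μt, so t = d/(2μ) = 0.856103 / (2 × 8.2 × 10^-8) = 5.22 million years.

5.22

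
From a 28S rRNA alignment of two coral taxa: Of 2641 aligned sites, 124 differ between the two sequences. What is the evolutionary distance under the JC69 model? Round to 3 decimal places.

p = 124/2641 ≈ 0.046952.
d = −(3/4) ln(1 − 4p/3) = −0.75 ln(1 − 0.062603) = −0.75 ln(0.937397)
  = −0.75 × (-0.064648) = 0.048486 substitutions/site.

0.048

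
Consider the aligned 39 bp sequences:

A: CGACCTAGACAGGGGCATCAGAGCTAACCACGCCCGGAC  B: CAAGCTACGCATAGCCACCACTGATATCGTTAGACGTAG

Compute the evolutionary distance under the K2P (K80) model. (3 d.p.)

0.866

Of 39 sites, 6 differences are transitions and 14 are transversions, so P = 6/39 ≈ 0.153846 and Q = 14/39 ≈ 0.358974.
Under the Kimura two-parameter model, d = −½ ln(1 − 2P − Q) − ¼ ln(1 − 2Q).
1 − 2P − Q = 0.333334, giving −½ ln(0.333334) = 0.549305.
1 − 2Q = 0.282052, giving −¼ ln(0.282052) = 0.316416.
d = 0.549305 + 0.316416 = 0.865721.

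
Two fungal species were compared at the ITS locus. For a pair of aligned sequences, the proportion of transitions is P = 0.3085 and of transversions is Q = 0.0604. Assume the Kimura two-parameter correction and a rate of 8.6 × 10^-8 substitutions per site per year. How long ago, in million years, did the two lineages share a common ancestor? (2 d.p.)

3.48

Under the Kimura two-parameter model, d = −½ ln(1 − 2P − Q) − ¼ ln(1 − 2Q).
1 − 2P − Q = 0.3226, giving −½ ln(0.3226) = 0.565671.
1 − 2Q = 0.8792, giving −¼ ln(0.8792) = 0.032186.
d = 0.565671 + 0.032186 = 0.597857.
Under a molecular clock d = 2μt, so t = d/(2μ) = 0.597857 / (2 × 8.6 × 10^-8) = 3.48 million years.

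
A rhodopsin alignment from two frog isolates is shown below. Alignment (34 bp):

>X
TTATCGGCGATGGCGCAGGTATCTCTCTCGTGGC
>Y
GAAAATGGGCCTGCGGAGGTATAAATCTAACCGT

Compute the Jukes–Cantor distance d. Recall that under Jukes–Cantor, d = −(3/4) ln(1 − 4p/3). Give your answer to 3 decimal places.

The sequences differ at 18 of 34 sites, so p = 18/34 ≈ 0.529412.
d = −(3/4) ln(1 − 4p/3) = −0.75 ln(1 − 0.705883) = −0.75 ln(0.294117)
  = −0.75 × (-1.223778) = 0.917834 substitutions/site.

0.918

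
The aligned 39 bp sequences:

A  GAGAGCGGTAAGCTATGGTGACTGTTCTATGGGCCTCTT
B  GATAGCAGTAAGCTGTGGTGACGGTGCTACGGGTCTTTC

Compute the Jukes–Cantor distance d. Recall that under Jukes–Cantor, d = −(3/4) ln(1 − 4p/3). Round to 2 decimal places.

0.28

The sequences differ at 9 of 39 sites (3, 7, 15, 23, 26, 30, 34, 37, 39), so p = 9/39 ≈ 0.230769.
d = −(3/4) ln(1 − 4p/3) = −0.75 ln(1 − 0.307692) = −0.75 ln(0.692308)
  = −0.75 × (-0.367724) = 0.275793 substitutions/site.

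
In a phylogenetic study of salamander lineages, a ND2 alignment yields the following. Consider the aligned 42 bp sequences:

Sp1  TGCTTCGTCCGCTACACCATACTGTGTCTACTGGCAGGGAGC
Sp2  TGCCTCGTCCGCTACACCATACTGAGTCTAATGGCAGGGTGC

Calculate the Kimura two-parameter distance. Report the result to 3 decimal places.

0.102

Of 42 sites, 1 differences are transitions and 3 are transversions, so P = 1/42 ≈ 0.02381 and Q = 3/42 ≈ 0.071429.
Under the Kimura two-parameter model, d = −½ ln(1 − 2P − Q) − ¼ ln(1 − 2Q).
1 − 2P − Q = 0.880951, giving −½ ln(0.880951) = 0.063377.
1 − 2Q = 0.857142, giving −¼ ln(0.857142) = 0.038538.
d = 0.063377 + 0.038538 = 0.101915.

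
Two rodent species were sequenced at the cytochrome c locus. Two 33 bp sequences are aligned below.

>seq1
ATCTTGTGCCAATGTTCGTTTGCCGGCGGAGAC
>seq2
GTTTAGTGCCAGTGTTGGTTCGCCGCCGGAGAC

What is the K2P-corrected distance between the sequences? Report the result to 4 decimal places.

Of 33 sites, 4 differences are transitions and 3 are transversions, so P = 4/33 ≈ 0.121212 and Q = 3/33 ≈ 0.090909.
Under the Kimura two-parameter model, d = −½ ln(1 − 2P − Q) − ¼ ln(1 − 2Q).
1 − 2P − Q = 0.666667, giving −½ ln(0.666667) = 0.202732.
1 − 2Q = 0.818182, giving −¼ ln(0.818182) = 0.050168.
d = 0.202732 + 0.050168 = 0.252900.

0.2529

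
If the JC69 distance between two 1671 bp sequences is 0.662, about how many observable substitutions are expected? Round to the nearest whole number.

Invert JC69: p = (3/4)(1 − e^(−4d/3)) = 0.75 × (1 − e^(-0.882667)) = 0.75 × (1 − 0.413678) = 0.439742.
Expected differing sites = pL ≈ 0.439742 × 1671 = 734.808882 ≈ 735.

735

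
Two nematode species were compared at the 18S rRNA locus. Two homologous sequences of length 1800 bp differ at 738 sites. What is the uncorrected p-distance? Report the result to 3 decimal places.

p = 738/1800 = 0.410.

0.410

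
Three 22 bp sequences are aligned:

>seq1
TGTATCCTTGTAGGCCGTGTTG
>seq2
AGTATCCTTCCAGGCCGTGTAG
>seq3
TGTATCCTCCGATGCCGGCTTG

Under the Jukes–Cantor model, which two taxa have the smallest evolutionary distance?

seq1–seq2: 4/22 differ, p = 0.182, d = 0.208.
seq1–seq3: 6/22 differ, p = 0.273, d = 0.339.
seq2–seq3: 7/22 differ, p = 0.318, d = 0.414.
The smallest distance is between seq1 and seq2.

seq1 and seq2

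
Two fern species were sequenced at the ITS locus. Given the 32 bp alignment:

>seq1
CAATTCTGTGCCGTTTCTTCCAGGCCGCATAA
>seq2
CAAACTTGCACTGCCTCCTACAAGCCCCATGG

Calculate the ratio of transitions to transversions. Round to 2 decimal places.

3.67

Transitions are A↔G and C↔T; transversions are all other mismatches.
Transitions: 11. Transversions: 3.
R = 11/3 = 3.666666… ≈ 3.67 (to 2 d.p.).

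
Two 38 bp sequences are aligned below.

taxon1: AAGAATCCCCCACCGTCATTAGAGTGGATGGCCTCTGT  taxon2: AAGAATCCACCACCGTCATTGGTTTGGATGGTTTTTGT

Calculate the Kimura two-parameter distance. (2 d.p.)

Of 38 sites, 4 differences are transitions and 3 are transversions, so P = 4/38 ≈ 0.105263 and Q = 3/38 ≈ 0.078947.
Under the Kimura two-parameter model, d = −½ ln(1 − 2P − Q) − ¼ ln(1 − 2Q).
1 − 2P − Q = 0.710527, giving −½ ln(0.710527) = 0.170874.
1 − 2Q = 0.842106, giving −¼ ln(0.842106) = 0.042962.
d = 0.170874 + 0.042962 = 0.213836.

0.21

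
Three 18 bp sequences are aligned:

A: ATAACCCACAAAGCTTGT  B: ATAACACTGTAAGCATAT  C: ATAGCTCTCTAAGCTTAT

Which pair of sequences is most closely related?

B and C

A–B: 6/18 differ, p = 0.333, d = 0.441.
A–C: 5/18 differ, p = 0.278, d = 0.347.
B–C: 4/18 differ, p = 0.222, d = 0.264.
The smallest distance is between B and C.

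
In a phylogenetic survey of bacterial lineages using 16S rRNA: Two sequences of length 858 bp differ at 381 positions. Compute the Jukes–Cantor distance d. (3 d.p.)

0.673

p = 381/858 ≈ 0.444056.
d = −(3/4) ln(1 − 4p/3) = −0.75 ln(1 − 0.592075) = −0.75 ln(0.407925)
  = −0.75 × (-0.896672) = 0.672504 substitutions/site.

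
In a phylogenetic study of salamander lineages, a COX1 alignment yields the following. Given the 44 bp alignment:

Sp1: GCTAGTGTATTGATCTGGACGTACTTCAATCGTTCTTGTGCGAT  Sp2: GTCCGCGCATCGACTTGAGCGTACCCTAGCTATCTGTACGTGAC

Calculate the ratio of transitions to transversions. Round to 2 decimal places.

Transitions are A↔G and C↔T; transversions are all other mismatches.
Transitions: 22. Transversions: 2.
R = 22/2 = 11.00.

11.00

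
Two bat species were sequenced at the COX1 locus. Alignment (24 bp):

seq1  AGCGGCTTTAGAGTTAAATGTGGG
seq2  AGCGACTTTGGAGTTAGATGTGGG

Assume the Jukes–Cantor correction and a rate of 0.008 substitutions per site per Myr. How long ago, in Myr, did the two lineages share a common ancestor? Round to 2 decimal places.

8.55

The sequences differ at 3 of 24 sites (5, 10, 17), so p = 3/24 = 0.125.
d = −(3/4) ln(1 − 4p/3) = −0.75 ln(1 − 0.166667) = −0.75 ln(0.833333)
  = −0.75 × (-0.182322) = 0.136742 substitutions/site.
Under a molecular clock d = 2μt, so t = d/(2μ) = 0.136742 / (2 × 0.008) = 8.55 Myr.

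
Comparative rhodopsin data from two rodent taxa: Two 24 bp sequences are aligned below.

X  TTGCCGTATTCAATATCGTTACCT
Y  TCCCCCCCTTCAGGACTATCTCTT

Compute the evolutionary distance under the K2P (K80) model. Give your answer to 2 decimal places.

1.17

Of 24 sites, 8 differences are transitions and 5 are transversions, so P = 8/24 ≈ 0.333333 and Q = 5/24 ≈ 0.208333.
Under the Kimura two-parameter model, d = −½ ln(1 − 2P − Q) − ¼ ln(1 − 2Q).
1 − 2P − Q = 0.125001, giving −½ ln(0.125001) = 1.039717.
1 − 2Q = 0.583334, giving −¼ ln(0.583334) = 0.134749.
d = 1.039717 + 0.134749 = 1.174466.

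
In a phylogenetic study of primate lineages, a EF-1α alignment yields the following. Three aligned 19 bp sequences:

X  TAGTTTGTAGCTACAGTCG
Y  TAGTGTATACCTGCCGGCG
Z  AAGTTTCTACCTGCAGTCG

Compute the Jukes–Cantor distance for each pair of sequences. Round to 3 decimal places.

d(X,Y) = 0.410, d(X,Z) = 0.247, d(Y,Z) = 0.324

X–Y: 6/19 sites differ → p ≈ 0.315789, d = −0.75 ln(1 − 0.421052) = 0.409907 ≈ 0.410.
X–Z: 4/19 sites differ → p ≈ 0.210526, d = −0.75 ln(1 − 0.280701) = 0.247109 ≈ 0.247.
Y–Z: 5/19 sites differ → p ≈ 0.263158, d = −0.75 ln(1 − 0.350877) = 0.324100 ≈ 0.324.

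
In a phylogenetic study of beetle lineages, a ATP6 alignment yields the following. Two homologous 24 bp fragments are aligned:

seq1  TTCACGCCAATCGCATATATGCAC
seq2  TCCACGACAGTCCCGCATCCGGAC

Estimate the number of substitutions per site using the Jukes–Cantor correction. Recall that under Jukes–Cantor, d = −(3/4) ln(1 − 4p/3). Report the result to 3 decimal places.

0.520

The sequences differ at 9 of 24 sites (2, 7, 10, 13, 15, 16, 19, 20, 22), so p = 9/24 = 0.375.
d = −(3/4) ln(1 − 4p/3) = −0.75 ln(1 − 0.5) = −0.75 ln(0.5)
  = −0.75 × (-0.693147) = 0.519860 substitutions/site.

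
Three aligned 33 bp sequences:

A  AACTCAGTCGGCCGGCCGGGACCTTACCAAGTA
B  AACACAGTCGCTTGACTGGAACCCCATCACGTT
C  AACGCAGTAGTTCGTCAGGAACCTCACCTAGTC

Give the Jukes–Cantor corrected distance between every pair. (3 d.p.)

d(A,B) = 0.497, d(A,C) = 0.388, d(B,C) = 0.441

A–B: 12/33 sites differ → p ≈ 0.363636, d = −0.75 ln(1 − 0.484848) = 0.497470 ≈ 0.497.
A–C: 10/33 sites differ → p ≈ 0.30303, d = −0.75 ln(1 − 0.40404) = 0.388186 ≈ 0.388.
B–C: 11/33 sites differ → p ≈ 0.333333, d = −0.75 ln(1 − 0.444444) = 0.440839 ≈ 0.441.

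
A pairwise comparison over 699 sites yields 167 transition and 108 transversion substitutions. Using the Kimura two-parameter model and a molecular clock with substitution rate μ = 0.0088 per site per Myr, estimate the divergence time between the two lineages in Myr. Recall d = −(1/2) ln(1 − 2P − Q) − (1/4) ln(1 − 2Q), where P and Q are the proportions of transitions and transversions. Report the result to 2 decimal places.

P = 167/699 ≈ 0.238913 and Q = 108/699 ≈ 0.154506.
Under the Kimura two-parameter model, d = −½ ln(1 − 2P − Q) − ¼ ln(1 − 2Q).
1 − 2P − Q = 0.367668, giving −½ ln(0.367668) = 0.500287.
1 − 2Q = 0.690988, giving −¼ ln(0.690988) = 0.092408.
d = 0.500287 + 0.092408 = 0.592695.
Under a molecular clock d = 2μt, so t = d/(2μ) = 0.592695 / (2 × 0.0088) = 33.68 Myr.

33.68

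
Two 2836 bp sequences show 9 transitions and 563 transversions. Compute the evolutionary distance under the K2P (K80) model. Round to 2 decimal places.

0.24

P = 9/2836 ≈ 0.003173 and Q = 563/2836 ≈ 0.198519.
Under the Kimura two-parameter model, d = −½ ln(1 − 2P − Q) − ¼ ln(1 − 2Q).
1 − 2P − Q = 0.795135, giving −½ ln(0.795135) = 0.114622.
1 − 2Q = 0.602962, giving −¼ ln(0.602962) = 0.126475.
d = 0.114622 + 0.126475 = 0.241097.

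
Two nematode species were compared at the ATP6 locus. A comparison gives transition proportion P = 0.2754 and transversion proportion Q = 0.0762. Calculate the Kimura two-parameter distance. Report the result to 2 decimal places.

0.53

Under the Kimura two-parameter model, d = −½ ln(1 − 2P − Q) − ¼ ln(1 − 2Q).
1 − 2P − Q = 0.373, giving −½ ln(0.373) = 0.493088.
1 − 2Q = 0.8476, giving −¼ ln(0.8476) = 0.041337.
d = 0.493088 + 0.041337 = 0.534425.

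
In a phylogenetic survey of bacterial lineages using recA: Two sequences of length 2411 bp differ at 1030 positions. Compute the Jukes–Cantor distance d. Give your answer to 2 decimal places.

p = 1030/2411 ≈ 0.427209.
d = −(3/4) ln(1 − 4p/3) = −0.75 ln(1 − 0.569612) = −0.75 ln(0.430388)
  = −0.75 × (-0.843068) = 0.632301 substitutions/site.

0.63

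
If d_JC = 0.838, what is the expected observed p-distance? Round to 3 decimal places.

0.505

p = (3/4)(1 − e^(−4d/3)) = 0.75 × (1 − e^(-1.117333)) = 0.75 × (1 − 0.327151) = 0.504637.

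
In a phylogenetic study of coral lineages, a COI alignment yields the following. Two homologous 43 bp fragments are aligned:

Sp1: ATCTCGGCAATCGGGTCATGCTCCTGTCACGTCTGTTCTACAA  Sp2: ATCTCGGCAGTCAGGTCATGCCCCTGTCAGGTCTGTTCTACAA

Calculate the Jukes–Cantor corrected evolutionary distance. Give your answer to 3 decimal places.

The sequences differ at 4 of 43 sites (10, 13, 22, 30), so p = 4/43 ≈ 0.093023.
d = −(3/4) ln(1 − 4p/3) = −0.75 ln(1 − 0.124031) = −0.75 ln(0.875969)
  = −0.75 × (-0.132425) = 0.099319 substitutions/site.

0.099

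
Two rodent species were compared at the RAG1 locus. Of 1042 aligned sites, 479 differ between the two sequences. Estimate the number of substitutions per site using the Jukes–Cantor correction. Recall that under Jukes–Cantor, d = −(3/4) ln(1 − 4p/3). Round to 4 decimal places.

0.7119

p = 479/1042 ≈ 0.459693.
d = −(3/4) ln(1 − 4p/3) = −0.75 ln(1 − 0.612924) = −0.75 ln(0.387076)
  = −0.75 × (-0.949134) = 0.711851 substitutions/site.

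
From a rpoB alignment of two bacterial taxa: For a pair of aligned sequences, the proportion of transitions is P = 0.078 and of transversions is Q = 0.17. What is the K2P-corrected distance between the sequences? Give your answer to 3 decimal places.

0.301

Under the Kimura two-parameter model, d = −½ ln(1 − 2P − Q) − ¼ ln(1 − 2Q).
1 − 2P − Q = 0.674, giving −½ ln(0.674) = 0.197263.
1 − 2Q = 0.66, giving −¼ ln(0.66) = 0.103879.
d = 0.197263 + 0.103879 = 0.301142.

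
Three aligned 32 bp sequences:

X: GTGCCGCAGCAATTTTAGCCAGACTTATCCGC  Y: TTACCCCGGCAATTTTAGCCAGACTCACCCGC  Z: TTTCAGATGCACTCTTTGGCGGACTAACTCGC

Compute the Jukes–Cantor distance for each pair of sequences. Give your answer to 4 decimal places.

X–Y: 6/32 sites differ → p = 0.1875, d = −0.75 ln(1 − 0.25) = 0.215762 ≈ 0.2158.
X–Z: 13/32 sites differ → p = 0.40625, d = −0.75 ln(1 − 0.541667) = 0.585119 ≈ 0.5851.
Y–Z: 12/32 sites differ → p = 0.375, d = −0.75 ln(1 − 0.5) = 0.519860 ≈ 0.5199.

d(X,Y) = 0.2158, d(X,Z) = 0.5851, d(Y,Z) = 0.5199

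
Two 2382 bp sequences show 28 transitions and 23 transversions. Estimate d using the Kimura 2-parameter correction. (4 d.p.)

P = 28/2382 ≈ 0.011755 and Q = 23/2382 ≈ 0.009656.
Under the Kimura two-parameter model, d = −½ ln(1 − 2P − Q) − ¼ ln(1 − 2Q).
1 − 2P − Q = 0.966834, giving −½ ln(0.966834) = 0.016864.
1 − 2Q = 0.980688, giving −¼ ln(0.980688) = 0.004875.
d = 0.016864 + 0.004875 = 0.021739.

0.0217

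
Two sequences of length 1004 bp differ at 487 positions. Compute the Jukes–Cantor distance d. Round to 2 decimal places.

p = 487/1004 ≈ 0.48506.
d = −(3/4) ln(1 − 4p/3) = −0.75 ln(1 − 0.646747) = −0.75 ln(0.353253)
  = −0.75 × (-1.040571) = 0.780428 substitutions/site.

0.78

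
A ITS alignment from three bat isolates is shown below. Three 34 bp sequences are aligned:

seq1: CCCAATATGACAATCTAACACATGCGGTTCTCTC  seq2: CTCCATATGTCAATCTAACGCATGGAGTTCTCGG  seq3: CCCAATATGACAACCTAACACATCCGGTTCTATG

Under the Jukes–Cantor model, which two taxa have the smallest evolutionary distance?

seq1 and seq3

seq1–seq2: 8/34 differ, p = 0.235, d = 0.282.
seq1–seq3: 4/34 differ, p = 0.118, d = 0.128.
seq2–seq3: 10/34 differ, p = 0.294, d = 0.373.
The smallest distance is between seq1 and seq3.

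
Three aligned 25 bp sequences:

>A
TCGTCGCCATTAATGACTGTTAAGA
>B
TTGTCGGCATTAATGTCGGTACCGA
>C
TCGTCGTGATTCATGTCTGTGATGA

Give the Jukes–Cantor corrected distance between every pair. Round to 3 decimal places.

A–B: 7/25 sites differ → p = 0.28, d = −0.75 ln(1 − 0.373333) = 0.350505 ≈ 0.351.
A–C: 6/25 sites differ → p = 0.24, d = −0.75 ln(1 − 0.32) = 0.289247 ≈ 0.289.
B–C: 8/25 sites differ → p = 0.32, d = −0.75 ln(1 − 0.426667) = 0.417216 ≈ 0.417.

d(A,B) = 0.351, d(A,C) = 0.289, d(B,C) = 0.417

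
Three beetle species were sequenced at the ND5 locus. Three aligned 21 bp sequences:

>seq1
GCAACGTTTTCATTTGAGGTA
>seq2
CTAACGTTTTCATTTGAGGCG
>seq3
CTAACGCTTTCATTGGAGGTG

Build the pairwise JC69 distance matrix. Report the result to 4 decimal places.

d(seq1,seq2) = 0.2197, d(seq1,seq3) = 0.2865, d(seq2,seq3) = 0.1585

seq1–seq2: 4/21 sites differ → p ≈ 0.190476, d = −0.75 ln(1 − 0.253968) = 0.219740 ≈ 0.2197.
seq1–seq3: 5/21 sites differ → p ≈ 0.238095, d = −0.75 ln(1 − 0.31746) = 0.286451 ≈ 0.2865.
seq2–seq3: 3/21 sites differ → p ≈ 0.142857, d = −0.75 ln(1 − 0.190476) = 0.158482 ≈ 0.1585.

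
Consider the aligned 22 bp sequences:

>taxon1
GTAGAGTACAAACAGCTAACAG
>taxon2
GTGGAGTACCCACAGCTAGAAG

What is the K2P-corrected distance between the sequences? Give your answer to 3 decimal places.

0.271

Of 22 sites, 2 differences are transitions and 3 are transversions, so P = 2/22 ≈ 0.090909 and Q = 3/22 ≈ 0.136364.
Under the Kimura two-parameter model, d = −½ ln(1 − 2P − Q) − ¼ ln(1 − 2Q).
1 − 2P − Q = 0.681818, giving −½ ln(0.681818) = 0.191496.
1 − 2Q = 0.727272, giving −¼ ln(0.727272) = 0.079614.
d = 0.191496 + 0.079614 = 0.271110.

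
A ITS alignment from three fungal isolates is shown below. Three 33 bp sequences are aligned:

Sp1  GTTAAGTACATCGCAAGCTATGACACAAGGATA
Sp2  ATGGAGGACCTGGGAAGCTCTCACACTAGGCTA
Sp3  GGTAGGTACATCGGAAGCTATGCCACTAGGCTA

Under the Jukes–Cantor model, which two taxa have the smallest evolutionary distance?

Sp1–Sp2: 11/33 differ, p = 0.333, d = 0.441.
Sp1–Sp3: 6/33 differ, p = 0.182, d = 0.208.
Sp2–Sp3: 11/33 differ, p = 0.333, d = 0.441.
The smallest distance is between Sp1 and Sp3.

Sp1 and Sp3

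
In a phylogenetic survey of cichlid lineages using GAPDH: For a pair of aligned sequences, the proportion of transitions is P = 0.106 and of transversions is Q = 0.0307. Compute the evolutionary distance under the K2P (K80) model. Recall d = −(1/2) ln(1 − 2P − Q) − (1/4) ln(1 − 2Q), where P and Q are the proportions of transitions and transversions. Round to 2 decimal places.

0.15

Under the Kimura two-parameter model, d = −½ ln(1 − 2P − Q) − ¼ ln(1 − 2Q).
1 − 2P − Q = 0.7573, giving −½ ln(0.7573) = 0.138998.
1 − 2Q = 0.9386, giving −¼ ln(0.9386) = 0.015841.
d = 0.138998 + 0.015841 = 0.154839.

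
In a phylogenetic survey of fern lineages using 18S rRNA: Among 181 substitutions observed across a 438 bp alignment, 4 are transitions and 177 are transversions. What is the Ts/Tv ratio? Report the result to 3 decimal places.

R = 4/177 = 0.022598… ≈ 0.023 (to 3 d.p.).

0.023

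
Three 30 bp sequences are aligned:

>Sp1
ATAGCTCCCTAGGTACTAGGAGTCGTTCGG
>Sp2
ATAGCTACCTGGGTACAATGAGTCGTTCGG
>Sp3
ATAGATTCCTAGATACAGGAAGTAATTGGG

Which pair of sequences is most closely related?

Sp1–Sp2: 4/30 differ, p = 0.133, d = 0.147.
Sp1–Sp3: 9/30 differ, p = 0.300, d = 0.383.
Sp2–Sp3: 10/30 differ, p = 0.333, d = 0.441.
The smallest distance is between Sp1 and Sp2.

Sp1 and Sp2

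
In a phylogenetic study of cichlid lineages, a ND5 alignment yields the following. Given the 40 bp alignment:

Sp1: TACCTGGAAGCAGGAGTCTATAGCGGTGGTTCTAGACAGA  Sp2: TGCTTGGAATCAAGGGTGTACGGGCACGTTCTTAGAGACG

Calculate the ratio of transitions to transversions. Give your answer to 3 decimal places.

Transitions are A↔G and C↔T; transversions are all other mismatches.
Transitions: 11. Transversions: 7.
R = 11/7 = 1.571428… ≈ 1.571 (to 3 d.p.).

1.571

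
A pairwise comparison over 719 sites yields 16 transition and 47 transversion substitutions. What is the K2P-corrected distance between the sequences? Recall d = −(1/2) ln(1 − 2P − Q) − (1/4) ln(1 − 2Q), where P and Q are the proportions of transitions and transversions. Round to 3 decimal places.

P = 16/719 ≈ 0.022253 and Q = 47/719 ≈ 0.065369.
Under the Kimura two-parameter model, d = −½ ln(1 − 2P − Q) − ¼ ln(1 − 2Q).
1 − 2P − Q = 0.890125, giving −½ ln(0.890125) = 0.058197.
1 − 2Q = 0.869262, giving −¼ ln(0.869262) = 0.035028.
d = 0.058197 + 0.035028 = 0.093225.

0.093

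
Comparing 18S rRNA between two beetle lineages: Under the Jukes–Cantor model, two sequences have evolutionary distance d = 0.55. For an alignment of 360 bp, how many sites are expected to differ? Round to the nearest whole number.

Invert JC69: p = (3/4)(1 − e^(−4d/3)) = 0.75 × (1 − e^(-0.733333)) = 0.75 × (1 − 0.480305) = 0.389771.
Expected differing sites = pL ≈ 0.389771 × 360 = 140.31756 ≈ 140.

140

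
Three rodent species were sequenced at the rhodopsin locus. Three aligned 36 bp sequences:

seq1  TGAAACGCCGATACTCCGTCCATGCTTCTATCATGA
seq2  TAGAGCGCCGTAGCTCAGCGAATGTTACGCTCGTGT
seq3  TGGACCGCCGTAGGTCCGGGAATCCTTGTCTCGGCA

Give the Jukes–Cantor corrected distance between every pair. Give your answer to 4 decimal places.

d(seq1,seq2) = 0.6735, d(seq1,seq3) = 0.6082, d(seq2,seq3) = 0.4926

seq1–seq2: 16/36 sites differ → p ≈ 0.444444, d = −0.75 ln(1 − 0.592592) = 0.673455 ≈ 0.6735.
seq1–seq3: 15/36 sites differ → p ≈ 0.416667, d = −0.75 ln(1 − 0.555556) = 0.608198 ≈ 0.6082.
seq2–seq3: 13/36 sites differ → p ≈ 0.361111, d = −0.75 ln(1 − 0.481481) = 0.492584 ≈ 0.4926.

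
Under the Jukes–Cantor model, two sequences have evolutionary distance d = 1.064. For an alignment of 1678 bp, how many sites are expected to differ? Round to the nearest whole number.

Invert JC69: p = (3/4)(1 − e^(−4d/3)) = 0.75 × (1 − e^(-1.418667)) = 0.75 × (1 − 0.242036) = 0.568473.
Expected differing sites = pL ≈ 0.568473 × 1678 = 953.897694 ≈ 954.

954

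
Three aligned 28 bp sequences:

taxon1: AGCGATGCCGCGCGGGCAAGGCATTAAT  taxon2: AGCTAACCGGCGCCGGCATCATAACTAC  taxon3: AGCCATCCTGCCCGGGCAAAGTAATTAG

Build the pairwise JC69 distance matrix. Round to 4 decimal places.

d(taxon1,taxon2) = 0.7238, d(taxon1,taxon3) = 0.4197, d(taxon2,taxon3) = 0.4850

taxon1–taxon2: 13/28 sites differ → p ≈ 0.464286, d = −0.75 ln(1 − 0.619048) = 0.723811 ≈ 0.7238.
taxon1–taxon3: 9/28 sites differ → p ≈ 0.321429, d = −0.75 ln(1 − 0.428572) = 0.419713 ≈ 0.4197.
taxon2–taxon3: 10/28 sites differ → p ≈ 0.357143, d = −0.75 ln(1 − 0.476191) = 0.484971 ≈ 0.4850.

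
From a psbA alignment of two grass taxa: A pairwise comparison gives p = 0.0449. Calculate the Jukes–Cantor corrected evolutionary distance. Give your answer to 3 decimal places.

d = −(3/4) ln(1 − 4p/3) = −0.75 ln(1 − 0.059867) = −0.75 ln(0.940133)
  = −0.75 × (-0.061734) = 0.046301 substitutions/site.

0.046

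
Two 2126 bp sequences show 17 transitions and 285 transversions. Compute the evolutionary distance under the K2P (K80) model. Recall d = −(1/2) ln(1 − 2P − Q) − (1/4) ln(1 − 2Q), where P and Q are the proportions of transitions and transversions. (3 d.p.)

0.159

P = 17/2126 ≈ 0.007996 and Q = 285/2126 ≈ 0.134055.
Under the Kimura two-parameter model, d = −½ ln(1 − 2P − Q) − ¼ ln(1 − 2Q).
1 − 2P − Q = 0.849953, giving −½ ln(0.849953) = 0.081287.
1 − 2Q = 0.73189, giving −¼ ln(0.73189) = 0.078031.
d = 0.081287 + 0.078031 = 0.159318.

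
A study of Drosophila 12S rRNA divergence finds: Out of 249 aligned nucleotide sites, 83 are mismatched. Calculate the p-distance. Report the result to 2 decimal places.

p = 83/249 = 0.333333… ≈ 0.33 (to 2 d.p.).

0.33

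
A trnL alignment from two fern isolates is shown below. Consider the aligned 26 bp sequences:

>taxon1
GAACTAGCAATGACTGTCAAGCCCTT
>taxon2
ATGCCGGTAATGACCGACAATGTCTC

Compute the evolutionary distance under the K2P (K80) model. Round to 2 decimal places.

Of 26 sites, 8 differences are transitions and 4 are transversions, so P = 8/26 ≈ 0.307692 and Q = 4/26 ≈ 0.153846.
Under the Kimura two-parameter model, d = −½ ln(1 − 2P − Q) − ¼ ln(1 − 2Q).
1 − 2P − Q = 0.23077, giving −½ ln(0.23077) = 0.733167.
1 − 2Q = 0.692308, giving −¼ ln(0.692308) = 0.091931.
d = 0.733167 + 0.091931 = 0.825098.

0.83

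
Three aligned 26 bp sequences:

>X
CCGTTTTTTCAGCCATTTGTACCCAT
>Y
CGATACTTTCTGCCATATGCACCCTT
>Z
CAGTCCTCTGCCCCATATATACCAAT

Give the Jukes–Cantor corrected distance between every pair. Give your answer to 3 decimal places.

X–Y: 8/26 sites differ → p ≈ 0.307692, d = −0.75 ln(1 − 0.410256) = 0.396050 ≈ 0.396.
X–Z: 10/26 sites differ → p ≈ 0.384615, d = −0.75 ln(1 − 0.51282) = 0.539341 ≈ 0.539.
Y–Z: 11/26 sites differ → p ≈ 0.423077, d = −0.75 ln(1 − 0.564103) = 0.622762 ≈ 0.623.

d(X,Y) = 0.396, d(X,Z) = 0.539, d(Y,Z) = 0.623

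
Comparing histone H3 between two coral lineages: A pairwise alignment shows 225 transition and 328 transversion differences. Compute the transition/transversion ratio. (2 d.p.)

0.69

R = 225/328 = 0.685975… ≈ 0.69 (to 2 d.p.).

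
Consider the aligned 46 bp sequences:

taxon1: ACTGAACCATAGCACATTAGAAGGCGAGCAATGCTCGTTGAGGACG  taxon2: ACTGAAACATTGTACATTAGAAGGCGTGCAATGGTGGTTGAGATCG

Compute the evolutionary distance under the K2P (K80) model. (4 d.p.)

Of 46 sites, 2 differences are transitions and 6 are transversions, so P = 2/46 ≈ 0.043478 and Q = 6/46 ≈ 0.130435.
Under the Kimura two-parameter model, d = −½ ln(1 − 2P − Q) − ¼ ln(1 − 2Q).
1 − 2P − Q = 0.782609, giving −½ ln(0.782609) = 0.122561.
1 − 2Q = 0.73913, giving −¼ ln(0.73913) = 0.075570.
d = 0.122561 + 0.075570 = 0.198131.

0.1981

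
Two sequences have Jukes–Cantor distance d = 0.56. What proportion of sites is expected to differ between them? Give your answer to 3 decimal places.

p = (3/4)(1 − e^(−4d/3)) = 0.75 × (1 − e^(-0.746667)) = 0.75 × (1 − 0.473944) = 0.394542.

0.395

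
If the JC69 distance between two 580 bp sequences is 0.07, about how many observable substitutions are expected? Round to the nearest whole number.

Invert JC69: p = (3/4)(1 − e^(−4d/3)) = 0.75 × (1 − e^(-0.093333)) = 0.75 × (1 − 0.910890) = 0.066833.
Expected differing sites = pL ≈ 0.066833 × 580 = 38.76314 ≈ 39.

39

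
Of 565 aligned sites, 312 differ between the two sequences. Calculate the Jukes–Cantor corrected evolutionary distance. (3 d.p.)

p = 312/565 ≈ 0.552212.
d = −(3/4) ln(1 − 4p/3) = −0.75 ln(1 − 0.736283) = −0.75 ln(0.263717)
  = −0.75 × (-1.332879) = 0.999659 substitutions/site.

1.000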